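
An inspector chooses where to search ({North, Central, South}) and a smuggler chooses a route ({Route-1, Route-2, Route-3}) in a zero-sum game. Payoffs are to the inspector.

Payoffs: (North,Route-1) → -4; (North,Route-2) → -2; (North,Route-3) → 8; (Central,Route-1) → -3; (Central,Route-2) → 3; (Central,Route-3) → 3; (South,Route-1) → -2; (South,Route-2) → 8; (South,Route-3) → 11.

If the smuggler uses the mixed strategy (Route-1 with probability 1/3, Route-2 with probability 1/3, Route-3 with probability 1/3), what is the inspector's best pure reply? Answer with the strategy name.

Expected payoff of North: (1/3)·(-4) + (1/3)·(-2) + (1/3)·8 = 2/3.
Expected payoff of Central: (1/3)·(-3) + (1/3)·3 + (1/3)·3 = 1.
Expected payoff of South: (1/3)·(-2) + (1/3)·8 + (1/3)·11 = 17/3.
The largest is 17/3, so the inspector's best response is South.

South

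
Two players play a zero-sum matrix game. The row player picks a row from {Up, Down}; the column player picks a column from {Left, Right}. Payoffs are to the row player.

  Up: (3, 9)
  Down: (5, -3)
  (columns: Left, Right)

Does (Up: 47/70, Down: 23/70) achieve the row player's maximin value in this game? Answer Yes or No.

No

Against Left this mix gives (47/70)·3 + (23/70)·5 = 128/35.
Against Right this mix gives (47/70)·9 + (23/70)·(-3) = 177/35.
The column player will play Left, holding the row player to 128/35. Shifting weight toward the row that does better against Left would raise this floor (the equalizing mix achieves 27/7 against both Left and Right), so the proposed strategy is not optimal.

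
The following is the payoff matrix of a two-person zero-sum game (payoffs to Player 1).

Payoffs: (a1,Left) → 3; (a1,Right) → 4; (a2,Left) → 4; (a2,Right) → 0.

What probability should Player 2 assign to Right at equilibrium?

Row minima: a1 → 3, a2 → 0; maximin = 3.
Column maxima: Left → 4, Right → 4; minimax = 4.
3 ≠ 4, so there is no saddle point; optimal play is mixed.
Let Player 1 play a1 with probability p. Expected payoff against Left: 3p + 4(1−p) = −p + 4; against Right: 4p + 0(1−p) = 4p.
Setting these equal: −p + 4 = 4p ⇒ −5p = -4 ⇒ p = 4/5, and the value is (-1)·(4/5) + 4 = 16/5.
For Player 2: with q = P(Left), equating a1's and a2's payoffs gives −q + 4 = 4q ⇒ q = 4/5.

1/5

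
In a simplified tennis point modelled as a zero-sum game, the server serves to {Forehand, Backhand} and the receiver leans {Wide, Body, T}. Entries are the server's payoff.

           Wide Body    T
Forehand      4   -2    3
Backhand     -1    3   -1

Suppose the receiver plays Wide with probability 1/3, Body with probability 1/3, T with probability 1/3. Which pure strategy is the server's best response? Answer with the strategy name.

Forehand

Expected payoff of Forehand: (1/3)·4 + (1/3)·(-2) + (1/3)·3 = 5/3.
Expected payoff of Backhand: (1/3)·(-1) + (1/3)·3 + (1/3)·(-1) = 1/3.
The largest is 5/3, so the server's best response is Forehand.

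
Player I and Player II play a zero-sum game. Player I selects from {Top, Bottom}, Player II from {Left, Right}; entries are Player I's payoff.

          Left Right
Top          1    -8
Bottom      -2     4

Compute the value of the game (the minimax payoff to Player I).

Row minima: Top → -8, Bottom → -2; maximin = -2.
Column maxima: Left → 1, Right → 4; minimax = 1.
-2 ≠ 1, so there is no saddle point; optimal play is mixed.
Let Player I play Top with probability p. Expected payoff against Left: 1p + (-2)(1−p) = 3p − 2; against Right: (-8)p + 4(1−p) = −12p + 4.
Setting these equal: 3p − 2 = −12p + 4 ⇒ 15p = 6 ⇒ p = 2/5, and the value is (3)·(2/5) − 2 = -4/5.
For Player II: with q = P(Left), equating Top's and Bottom's payoffs gives 9q − 8 = −6q + 4 ⇒ q = 4/5.

-4/5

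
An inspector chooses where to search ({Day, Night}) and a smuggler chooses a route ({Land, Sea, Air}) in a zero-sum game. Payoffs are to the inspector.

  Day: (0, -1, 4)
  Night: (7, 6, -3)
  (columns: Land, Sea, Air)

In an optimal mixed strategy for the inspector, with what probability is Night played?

Row minima: Day → -1, Night → -3; maximin = -1.
Column maxima: Land → 7, Sea → 6, Air → 4; minimax = 4.
-1 ≠ 4, so there is no saddle point; optimal play is mixed.
Land is strictly dominated by Sea (it gives the inspector strictly more in every row), so the smuggler never plays it.
On the remaining 2×2 (Day, Night vs Sea, Air):
Let the inspector play Day with probability p. Expected payoff against Sea: (-1)p + 6(1−p) = −7p + 6; against Air: 4p + (-3)(1−p) = 7p − 3.
Setting these equal: −7p + 6 = 7p − 3 ⇒ −14p = -9 ⇒ p = 9/14, and the value is (-7)·(9/14) + 6 = 3/2.
For the smuggler: with q = P(Sea), equating Day's and Night's payoffs gives −5q + 4 = 9q − 3 ⇒ q = 1/2.

5/14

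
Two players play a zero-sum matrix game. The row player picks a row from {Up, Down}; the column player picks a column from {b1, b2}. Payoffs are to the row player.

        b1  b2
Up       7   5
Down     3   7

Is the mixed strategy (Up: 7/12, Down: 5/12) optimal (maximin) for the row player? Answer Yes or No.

No

Against b1 this mix gives (7/12)·7 + (5/12)·3 = 16/3.
Against b2 this mix gives (7/12)·5 + (5/12)·7 = 35/6.
The column player will play b1, holding the row player to 16/3. Shifting weight toward the row that does better against b1 would raise this floor (the equalizing mix achieves 17/3 against both b1 and b2), so the proposed strategy is not optimal.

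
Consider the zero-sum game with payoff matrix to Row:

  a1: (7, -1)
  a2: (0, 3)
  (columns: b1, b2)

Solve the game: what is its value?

Row minima: a1 → -1, a2 → 0; maximin = 0.
Column maxima: b1 → 7, b2 → 3; minimax = 3.
0 ≠ 3, so there is no saddle point; optimal play is mixed.
Let Row play a1 with probability p. Expected payoff against b1: 7p + 0(1−p) = 7p; against b2: (-1)p + 3(1−p) = −4p + 3.
Setting these equal: 7p = −4p + 3 ⇒ 11p = 3 ⇒ p = 3/11, and the value is (7)·(3/11) = 21/11.
For Column: with q = P(b1), equating a1's and a2's payoffs gives 8q − 1 = −3q + 3 ⇒ q = 4/11.

21/11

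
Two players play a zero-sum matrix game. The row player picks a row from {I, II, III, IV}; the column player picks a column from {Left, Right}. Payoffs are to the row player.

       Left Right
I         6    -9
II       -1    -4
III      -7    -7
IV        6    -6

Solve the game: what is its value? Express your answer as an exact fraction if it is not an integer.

-4

Row minima: I → -9, II → -4, III → -7, IV → -6; maximin = -4.
Column maxima: Left → 6, Right → -4; minimax = -4.
Since maximin = minimax = -4, there is a saddle point and the value is -4.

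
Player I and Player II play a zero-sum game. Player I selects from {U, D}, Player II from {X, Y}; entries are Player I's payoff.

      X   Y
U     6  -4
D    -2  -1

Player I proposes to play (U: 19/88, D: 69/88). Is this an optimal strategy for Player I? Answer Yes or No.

No

Against X this mix gives (19/88)·6 + (69/88)·(-2) = -3/11.
Against Y this mix gives (19/88)·(-4) + (69/88)·(-1) = -145/88.
Player II will play Y, holding Player I to -145/88. Shifting weight toward the row that does better against Y would raise this floor (the equalizing mix achieves -14/11 against both Y and X), so the proposed strategy is not optimal.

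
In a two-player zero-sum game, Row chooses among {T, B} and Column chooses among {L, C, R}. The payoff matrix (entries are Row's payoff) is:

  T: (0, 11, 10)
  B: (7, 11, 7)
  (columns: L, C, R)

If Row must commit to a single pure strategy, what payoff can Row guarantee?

7

Row minima: T → 0, B → 7.
The best of these is 7.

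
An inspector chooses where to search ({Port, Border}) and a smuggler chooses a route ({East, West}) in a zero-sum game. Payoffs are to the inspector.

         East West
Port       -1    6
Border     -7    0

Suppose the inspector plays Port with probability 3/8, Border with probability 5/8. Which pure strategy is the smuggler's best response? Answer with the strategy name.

If the smuggler plays East, the inspector's expected payoff is (3/8)·(-1) + (5/8)·(-7) = -19/4.
If the smuggler plays West, the inspector's expected payoff is (3/8)·6 + (5/8)·0 = 9/4.
The smuggler minimizes the inspector's payoff; the smallest is -19/4, so the best response is East.

East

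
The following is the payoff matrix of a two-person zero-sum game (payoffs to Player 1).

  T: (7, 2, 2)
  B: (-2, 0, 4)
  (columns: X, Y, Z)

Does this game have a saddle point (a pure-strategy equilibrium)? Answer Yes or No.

Yes

Row minima: T → 2, B → -2; maximin = 2.
Column maxima: X → 7, Y → 2, Z → 4; minimax = 2.
maximin = minimax = 2, so a saddle point exists.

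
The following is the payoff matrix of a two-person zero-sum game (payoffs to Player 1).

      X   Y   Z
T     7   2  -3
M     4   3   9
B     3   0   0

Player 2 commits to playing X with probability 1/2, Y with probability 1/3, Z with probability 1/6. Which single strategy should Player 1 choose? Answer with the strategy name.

M

Expected payoff of T: (1/2)·7 + (1/3)·2 + (1/6)·(-3) = 11/3.
Expected payoff of M: (1/2)·4 + (1/3)·3 + (1/6)·9 = 9/2.
Expected payoff of B: (1/2)·3 + (1/3)·0 + (1/6)·0 = 3/2.
The largest is 9/2, so Player 1's best response is M.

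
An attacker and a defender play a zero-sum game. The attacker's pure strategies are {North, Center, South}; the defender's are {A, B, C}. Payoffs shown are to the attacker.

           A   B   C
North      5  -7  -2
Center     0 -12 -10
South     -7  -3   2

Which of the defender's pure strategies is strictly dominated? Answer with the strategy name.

C

B holds the attacker's payoff strictly below C in every row: -7 < -2, -12 < -10, -3 < 2.
So C is strictly dominated for the defender.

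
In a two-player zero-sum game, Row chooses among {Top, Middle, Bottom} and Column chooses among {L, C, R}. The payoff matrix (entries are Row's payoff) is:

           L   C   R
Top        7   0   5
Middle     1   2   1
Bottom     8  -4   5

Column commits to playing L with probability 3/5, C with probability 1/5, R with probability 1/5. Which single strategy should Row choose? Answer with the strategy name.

Top

Expected payoff of Top: (3/5)·7 + (1/5)·0 + (1/5)·5 = 26/5.
Expected payoff of Middle: (3/5)·1 + (1/5)·2 + (1/5)·1 = 6/5.
Expected payoff of Bottom: (3/5)·8 + (1/5)·(-4) + (1/5)·5 = 5.
The largest is 26/5, so Row's best response is Top.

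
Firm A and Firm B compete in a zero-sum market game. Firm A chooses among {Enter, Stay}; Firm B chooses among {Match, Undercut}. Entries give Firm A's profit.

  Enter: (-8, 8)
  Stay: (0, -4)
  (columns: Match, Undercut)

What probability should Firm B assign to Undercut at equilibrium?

2/5

Row minima: Enter → -8, Stay → -4; maximin = -4.
Column maxima: Match → 0, Undercut → 8; minimax = 0.
-4 ≠ 0, so there is no saddle point; optimal play is mixed.
Let Firm A play Enter with probability p. Expected payoff against Match: (-8)p + 0(1−p) = −8p; against Undercut: 8p + (-4)(1−p) = 12p − 4.
Setting these equal: −8p = 12p − 4 ⇒ −20p = -4 ⇒ p = 1/5, and the value is (-8)·(1/5) = -8/5.
For Firm B: with q = P(Match), equating Enter's and Stay's payoffs gives −16q + 8 = 4q − 4 ⇒ q = 3/5.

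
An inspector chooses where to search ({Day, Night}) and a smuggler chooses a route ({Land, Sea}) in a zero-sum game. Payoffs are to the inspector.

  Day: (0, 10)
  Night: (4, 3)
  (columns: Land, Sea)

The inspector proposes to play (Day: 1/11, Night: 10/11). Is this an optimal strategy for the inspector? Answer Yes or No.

Against Land this mix gives (1/11)·0 + (10/11)·4 = 40/11.
Against Sea this mix gives (1/11)·10 + (10/11)·3 = 40/11.
All of the smuggler's active replies (Land, Sea) yield 40/11, and no column does worse for the inspector. The mix makes the smuggler indifferent and guarantees 40/11, so it is optimal.

Yes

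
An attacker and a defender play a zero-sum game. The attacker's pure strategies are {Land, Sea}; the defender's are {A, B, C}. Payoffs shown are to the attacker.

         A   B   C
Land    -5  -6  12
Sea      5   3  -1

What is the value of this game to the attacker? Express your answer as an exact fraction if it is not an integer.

Row minima: Land → -6, Sea → -1; maximin = -1.
Column maxima: A → 5, B → 3, C → 12; minimax = 3.
-1 ≠ 3, so there is no saddle point; optimal play is mixed.
A is strictly dominated by B (it gives the attacker strictly more in every row), so the defender never plays it.
On the remaining 2×2 (Land, Sea vs B, C):
Let the attacker play Land with probability p. Expected payoff against B: (-6)p + 3(1−p) = −9p + 3; against C: 12p + (-1)(1−p) = 13p − 1.
Setting these equal: −9p + 3 = 13p − 1 ⇒ −22p = -4 ⇒ p = 2/11, and the value is (-9)·(2/11) + 3 = 15/11.
For the defender: with q = P(B), equating Land's and Sea's payoffs gives −18q + 12 = 4q − 1 ⇒ q = 13/22.

15/11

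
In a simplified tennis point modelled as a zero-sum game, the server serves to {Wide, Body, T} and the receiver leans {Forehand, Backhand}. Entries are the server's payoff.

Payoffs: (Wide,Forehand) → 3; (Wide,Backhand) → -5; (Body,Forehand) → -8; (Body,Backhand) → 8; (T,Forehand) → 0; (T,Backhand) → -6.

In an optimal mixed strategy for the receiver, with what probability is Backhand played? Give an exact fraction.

Row minima: Wide → -5, Body → -8, T → -6; maximin = -5.
Column maxima: Forehand → 3, Backhand → 8; minimax = 3.
-5 ≠ 3, so there is no saddle point; optimal play is mixed.
T is strictly dominated by Wide, so the server never plays it.
On the remaining 2×2 (Wide, Body vs Forehand, Backhand):
Let the server play Wide with probability p. Expected payoff against Forehand: 3p + (-8)(1−p) = 11p − 8; against Backhand: (-5)p + 8(1−p) = −13p + 8.
Setting these equal: 11p − 8 = −13p + 8 ⇒ 24p = 16 ⇒ p = 2/3, and the value is (11)·(2/3) − 8 = -2/3.
For the receiver: with q = P(Forehand), equating Wide's and Body's payoffs gives 8q − 5 = −16q + 8 ⇒ q = 13/24.

11/24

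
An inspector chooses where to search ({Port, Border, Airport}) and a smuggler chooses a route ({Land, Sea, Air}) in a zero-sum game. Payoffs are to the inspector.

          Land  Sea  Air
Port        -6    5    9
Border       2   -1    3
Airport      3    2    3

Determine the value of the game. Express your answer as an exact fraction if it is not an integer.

9/4

Row minima: Port → -6, Border → -1, Airport → 2; maximin = 2.
Column maxima: Land → 3, Sea → 5, Air → 9; minimax = 3.
2 ≠ 3, so there is no saddle point; optimal play is mixed.
Air is strictly dominated by Sea (it gives the inspector strictly more in every row), so the smuggler never plays it.
With Air eliminated, Border is strictly dominated by Airport (Airport gives the inspector strictly more in every remaining column), so the inspector never plays it.
On the remaining 2×2 (Port, Airport vs Land, Sea):
Let the inspector play Port with probability p. Expected payoff against Land: (-6)p + 3(1−p) = −9p + 3; against Sea: 5p + 2(1−p) = 3p + 2.
Setting these equal: −9p + 3 = 3p + 2 ⇒ −12p = -1 ⇒ p = 1/12, and the value is (-9)·(1/12) + 3 = 9/4.
For the smuggler: with q = P(Land), equating Port's and Airport's payoffs gives −11q + 5 = q + 2 ⇒ q = 1/4.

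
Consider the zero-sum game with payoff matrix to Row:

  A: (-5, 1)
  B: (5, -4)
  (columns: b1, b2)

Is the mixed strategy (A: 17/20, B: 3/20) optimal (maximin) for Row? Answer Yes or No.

Against b1 this mix gives (17/20)·(-5) + (3/20)·5 = -7/2.
Against b2 this mix gives (17/20)·1 + (3/20)·(-4) = 1/4.
Column will play b1, holding Row to -7/2. Shifting weight toward the row that does better against b1 would raise this floor (the equalizing mix achieves -1 against both b1 and b2), so the proposed strategy is not optimal.

No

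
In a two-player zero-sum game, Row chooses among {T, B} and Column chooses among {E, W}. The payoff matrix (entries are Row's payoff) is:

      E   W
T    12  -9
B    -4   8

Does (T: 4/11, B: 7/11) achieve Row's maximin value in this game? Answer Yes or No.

Against E this mix gives (4/11)·12 + (7/11)·(-4) = 20/11.
Against W this mix gives (4/11)·(-9) + (7/11)·8 = 20/11.
All of Column's active replies (E, W) yield 20/11, and no column does worse for Row. The mix makes Column indifferent and guarantees 20/11, so it is optimal.

Yes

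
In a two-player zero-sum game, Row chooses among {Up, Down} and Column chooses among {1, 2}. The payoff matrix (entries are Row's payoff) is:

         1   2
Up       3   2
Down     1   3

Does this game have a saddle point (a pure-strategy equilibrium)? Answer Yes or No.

Row minima: Up → 2, Down → 1; maximin = 2.
Column maxima: 1 → 3, 2 → 3; minimax = 3.
2 ≠ 3, so no pure-strategy equilibrium exists.

No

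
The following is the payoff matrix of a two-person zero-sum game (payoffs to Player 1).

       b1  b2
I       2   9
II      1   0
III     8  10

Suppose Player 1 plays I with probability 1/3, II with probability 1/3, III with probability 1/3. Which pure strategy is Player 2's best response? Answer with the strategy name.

b1

If Player 2 plays b1, Player 1's expected payoff is (1/3)·2 + (1/3)·1 + (1/3)·8 = 11/3.
If Player 2 plays b2, Player 1's expected payoff is (1/3)·9 + (1/3)·0 + (1/3)·10 = 19/3.
Player 2 minimizes Player 1's payoff; the smallest is 11/3, so the best response is b1.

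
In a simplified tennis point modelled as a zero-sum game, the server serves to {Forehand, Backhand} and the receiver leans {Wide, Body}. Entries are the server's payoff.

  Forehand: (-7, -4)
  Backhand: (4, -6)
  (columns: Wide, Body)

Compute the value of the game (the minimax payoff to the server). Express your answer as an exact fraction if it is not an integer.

-58/13

Row minima: Forehand → -7, Backhand → -6; maximin = -6.
Column maxima: Wide → 4, Body → -4; minimax = -4.
-6 ≠ -4, so there is no saddle point; optimal play is mixed.
Let the server play Forehand with probability p. Expected payoff against Wide: (-7)p + 4(1−p) = −11p + 4; against Body: (-4)p + (-6)(1−p) = 2p − 6.
Setting these equal: −11p + 4 = 2p − 6 ⇒ −13p = -10 ⇒ p = 10/13, and the value is (-11)·(10/13) + 4 = -58/13.
For the receiver: with q = P(Wide), equating Forehand's and Backhand's payoffs gives −3q − 4 = 10q − 6 ⇒ q = 2/13.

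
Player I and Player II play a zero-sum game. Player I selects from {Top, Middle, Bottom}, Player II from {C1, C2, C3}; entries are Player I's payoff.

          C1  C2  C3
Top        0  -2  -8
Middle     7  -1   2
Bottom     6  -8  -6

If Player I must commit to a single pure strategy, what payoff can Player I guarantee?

Row minima: Top → -8, Middle → -1, Bottom → -8.
The best of these is -1.

-1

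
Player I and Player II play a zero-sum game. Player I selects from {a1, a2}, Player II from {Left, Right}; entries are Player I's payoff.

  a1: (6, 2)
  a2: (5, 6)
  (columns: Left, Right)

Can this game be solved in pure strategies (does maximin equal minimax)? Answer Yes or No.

No

Row minima: a1 → 2, a2 → 5; maximin = 5.
Column maxima: Left → 6, Right → 6; minimax = 6.
5 ≠ 6, so no pure-strategy equilibrium exists.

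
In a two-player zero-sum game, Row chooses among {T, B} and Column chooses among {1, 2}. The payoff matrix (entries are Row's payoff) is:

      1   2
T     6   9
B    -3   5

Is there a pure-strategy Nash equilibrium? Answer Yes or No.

Yes

Row minima: T → 6, B → -3; maximin = 6.
Column maxima: 1 → 6, 2 → 9; minimax = 6.
maximin = minimax = 6, so a saddle point exists.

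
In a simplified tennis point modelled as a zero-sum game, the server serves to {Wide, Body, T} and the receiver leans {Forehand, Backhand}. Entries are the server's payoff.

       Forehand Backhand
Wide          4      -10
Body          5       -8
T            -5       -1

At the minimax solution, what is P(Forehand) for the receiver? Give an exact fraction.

7/17

Row minima: Wide → -10, Body → -8, T → -5; maximin = -5.
Column maxima: Forehand → 5, Backhand → -1; minimax = -1.
-5 ≠ -1, so there is no saddle point; optimal play is mixed.
Wide is strictly dominated by Body, so the server never plays it.
On the remaining 2×2 (Body, T vs Forehand, Backhand):
Let the server play Body with probability p. Expected payoff against Forehand: 5p + (-5)(1−p) = 10p − 5; against Backhand: (-8)p + (-1)(1−p) = −7p − 1.
Setting these equal: 10p − 5 = −7p − 1 ⇒ 17p = 4 ⇒ p = 4/17, and the value is (10)·(4/17) − 5 = -45/17.
For the receiver: with q = P(Forehand), equating Body's and T's payoffs gives 13q − 8 = −4q − 1 ⇒ q = 7/17.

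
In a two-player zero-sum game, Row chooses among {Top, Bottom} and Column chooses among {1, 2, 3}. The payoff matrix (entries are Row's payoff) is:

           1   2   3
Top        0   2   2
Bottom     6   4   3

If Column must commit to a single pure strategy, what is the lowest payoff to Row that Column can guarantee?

Column maxima: 1 → 6, 2 → 4, 3 → 3.
The smallest of these is 3.

3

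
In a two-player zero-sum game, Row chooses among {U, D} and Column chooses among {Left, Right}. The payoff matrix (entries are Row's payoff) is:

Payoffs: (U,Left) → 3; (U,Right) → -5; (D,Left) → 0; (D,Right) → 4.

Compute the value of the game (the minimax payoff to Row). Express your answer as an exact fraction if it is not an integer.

1

Row minima: U → -5, D → 0; maximin = 0.
Column maxima: Left → 3, Right → 4; minimax = 3.
0 ≠ 3, so there is no saddle point; optimal play is mixed.
Let Row play U with probability p. Expected payoff against Left: 3p + 0(1−p) = 3p; against Right: (-5)p + 4(1−p) = −9p + 4.
Setting these equal: 3p = −9p + 4 ⇒ 12p = 4 ⇒ p = 1/3, and the value is (3)·(1/3) = 1.
For Column: with q = P(Left), equating U's and D's payoffs gives 8q − 5 = −4q + 4 ⇒ q = 3/4.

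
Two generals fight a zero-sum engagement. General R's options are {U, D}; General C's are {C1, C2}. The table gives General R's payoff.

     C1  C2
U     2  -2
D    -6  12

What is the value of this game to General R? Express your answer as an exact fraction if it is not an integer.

Row minima: U → -2, D → -6; maximin = -2.
Column maxima: C1 → 2, C2 → 12; minimax = 2.
-2 ≠ 2, so there is no saddle point; optimal play is mixed.
Let General R play U with probability p. Expected payoff against C1: 2p + (-6)(1−p) = 8p − 6; against C2: (-2)p + 12(1−p) = −14p + 12.
Setting these equal: 8p − 6 = −14p + 12 ⇒ 22p = 18 ⇒ p = 9/11, and the value is (8)·(9/11) − 6 = 6/11.
For General C: with q = P(C1), equating U's and D's payoffs gives 4q − 2 = −18q + 12 ⇒ q = 7/11.

6/11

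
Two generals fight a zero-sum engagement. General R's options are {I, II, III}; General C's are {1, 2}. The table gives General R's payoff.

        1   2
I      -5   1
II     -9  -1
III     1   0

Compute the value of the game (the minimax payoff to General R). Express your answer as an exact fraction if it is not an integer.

1/7

Row minima: I → -5, II → -9, III → 0; maximin = 0.
Column maxima: 1 → 1, 2 → 1; minimax = 1.
0 ≠ 1, so there is no saddle point; optimal play is mixed.
II is strictly dominated by I, so General R never plays it.
On the remaining 2×2 (I, III vs 1, 2):
Let General R play I with probability p. Expected payoff against 1: (-5)p + 1(1−p) = −6p + 1; against 2: 1p + 0(1−p) = p.
Setting these equal: −6p + 1 = p ⇒ −7p = -1 ⇒ p = 1/7, and the value is (-6)·(1/7) + 1 = 1/7.
For General C: with q = P(1), equating I's and III's payoffs gives −6q + 1 = q ⇒ q = 1/7.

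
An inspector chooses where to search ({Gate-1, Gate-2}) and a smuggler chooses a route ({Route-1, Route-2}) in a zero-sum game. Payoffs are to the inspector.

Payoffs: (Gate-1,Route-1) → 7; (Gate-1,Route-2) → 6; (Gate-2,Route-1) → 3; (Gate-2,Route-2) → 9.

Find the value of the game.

Row minima: Gate-1 → 6, Gate-2 → 3; maximin = 6.
Column maxima: Route-1 → 7, Route-2 → 9; minimax = 7.
6 ≠ 7, so there is no saddle point; optimal play is mixed.
Let the inspector play Gate-1 with probability p. Expected payoff against Route-1: 7p + 3(1−p) = 4p + 3; against Route-2: 6p + 9(1−p) = −3p + 9.
Setting these equal: 4p + 3 = −3p + 9 ⇒ 7p = 6 ⇒ p = 6/7, and the value is (4)·(6/7) + 3 = 45/7.
For the smuggler: with q = P(Route-1), equating Gate-1's and Gate-2's payoffs gives q + 6 = −6q + 9 ⇒ q = 3/7.

45/7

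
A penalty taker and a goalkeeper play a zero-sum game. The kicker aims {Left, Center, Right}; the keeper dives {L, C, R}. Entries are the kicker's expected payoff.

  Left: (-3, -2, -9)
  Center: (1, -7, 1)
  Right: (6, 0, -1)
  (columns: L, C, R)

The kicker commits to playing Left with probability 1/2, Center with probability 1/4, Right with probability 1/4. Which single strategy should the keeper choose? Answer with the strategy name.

R

If the keeper plays L, the kicker's expected payoff is (1/2)·(-3) + (1/4)·1 + (1/4)·6 = 1/4.
If the keeper plays C, the kicker's expected payoff is (1/2)·(-2) + (1/4)·(-7) + (1/4)·0 = -11/4.
If the keeper plays R, the kicker's expected payoff is (1/2)·(-9) + (1/4)·1 + (1/4)·(-1) = -9/2.
The keeper minimizes the kicker's payoff; the smallest is -9/2, so the best response is R.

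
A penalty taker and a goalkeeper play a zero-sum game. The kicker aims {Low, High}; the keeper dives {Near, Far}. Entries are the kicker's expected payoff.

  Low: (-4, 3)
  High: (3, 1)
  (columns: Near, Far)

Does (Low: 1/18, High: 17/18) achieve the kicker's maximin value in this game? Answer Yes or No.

Against Near this mix gives (1/18)·(-4) + (17/18)·3 = 47/18.
Against Far this mix gives (1/18)·3 + (17/18)·1 = 10/9.
The keeper will play Far, holding the kicker to 10/9. Shifting weight toward the row that does better against Far would raise this floor (the equalizing mix achieves 13/9 against both Far and Near), so the proposed strategy is not optimal.

No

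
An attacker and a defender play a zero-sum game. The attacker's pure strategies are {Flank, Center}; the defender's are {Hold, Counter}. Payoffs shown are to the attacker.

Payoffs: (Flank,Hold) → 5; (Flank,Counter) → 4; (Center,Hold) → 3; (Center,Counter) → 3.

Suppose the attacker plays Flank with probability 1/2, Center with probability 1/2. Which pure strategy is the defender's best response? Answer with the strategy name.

Counter

If the defender plays Hold, the attacker's expected payoff is (1/2)·5 + (1/2)·3 = 4.
If the defender plays Counter, the attacker's expected payoff is (1/2)·4 + (1/2)·3 = 7/2.
The defender minimizes the attacker's payoff; the smallest is 7/2, so the best response is Counter.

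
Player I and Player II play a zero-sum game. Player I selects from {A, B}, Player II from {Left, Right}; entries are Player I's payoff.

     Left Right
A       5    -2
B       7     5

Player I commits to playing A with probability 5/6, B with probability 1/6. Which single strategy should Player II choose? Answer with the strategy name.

Right

If Player II plays Left, Player I's expected payoff is (5/6)·5 + (1/6)·7 = 16/3.
If Player II plays Right, Player I's expected payoff is (5/6)·(-2) + (1/6)·5 = -5/6.
Player II minimizes Player I's payoff; the smallest is -5/6, so the best response is Right.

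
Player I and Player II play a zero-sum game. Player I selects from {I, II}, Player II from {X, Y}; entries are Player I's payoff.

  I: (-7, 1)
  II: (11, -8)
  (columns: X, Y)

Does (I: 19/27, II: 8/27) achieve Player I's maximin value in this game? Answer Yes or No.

Yes

Against X this mix gives (19/27)·(-7) + (8/27)·11 = -5/3.
Against Y this mix gives (19/27)·1 + (8/27)·(-8) = -5/3.
All of Player II's active replies (X, Y) yield -5/3, and no column does worse for Player I. The mix makes Player II indifferent and guarantees -5/3, so it is optimal.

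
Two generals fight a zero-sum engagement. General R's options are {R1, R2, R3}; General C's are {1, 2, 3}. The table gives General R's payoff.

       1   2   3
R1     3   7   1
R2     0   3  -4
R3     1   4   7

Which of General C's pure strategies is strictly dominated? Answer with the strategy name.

2

1 holds General R's payoff strictly below 2 in every row: 3 < 7, 0 < 3, 1 < 4.
So 2 is strictly dominated for General C.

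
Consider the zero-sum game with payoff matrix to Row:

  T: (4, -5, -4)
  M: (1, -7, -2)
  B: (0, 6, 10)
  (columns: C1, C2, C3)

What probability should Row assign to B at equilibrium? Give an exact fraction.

Row minima: T → -5, M → -7, B → 0; maximin = 0.
Column maxima: C1 → 4, C2 → 6, C3 → 10; minimax = 4.
0 ≠ 4, so there is no saddle point; optimal play is mixed.
C3 is strictly dominated by C2 (it gives Row strictly more in every row), so Column never plays it.
With C3 eliminated, M is strictly dominated by T (T gives Row strictly more in every remaining column), so Row never plays it.
On the remaining 2×2 (T, B vs C1, C2):
Let Row play T with probability p. Expected payoff against C1: 4p + 0(1−p) = 4p; against C2: (-5)p + 6(1−p) = −11p + 6.
Setting these equal: 4p = −11p + 6 ⇒ 15p = 6 ⇒ p = 2/5, and the value is (4)·(2/5) = 8/5.
For Column: with q = P(C1), equating T's and B's payoffs gives 9q − 5 = −6q + 6 ⇒ q = 11/15.

3/5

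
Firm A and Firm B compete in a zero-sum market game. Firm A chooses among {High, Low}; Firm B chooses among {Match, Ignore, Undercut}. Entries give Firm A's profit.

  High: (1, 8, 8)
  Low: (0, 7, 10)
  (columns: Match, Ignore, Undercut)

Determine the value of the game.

Row minima: High → 1, Low → 0; maximin = 1.
Column maxima: Match → 1, Ignore → 8, Undercut → 10; minimax = 1.
Since maximin = minimax = 1, there is a saddle point and the value is 1.

1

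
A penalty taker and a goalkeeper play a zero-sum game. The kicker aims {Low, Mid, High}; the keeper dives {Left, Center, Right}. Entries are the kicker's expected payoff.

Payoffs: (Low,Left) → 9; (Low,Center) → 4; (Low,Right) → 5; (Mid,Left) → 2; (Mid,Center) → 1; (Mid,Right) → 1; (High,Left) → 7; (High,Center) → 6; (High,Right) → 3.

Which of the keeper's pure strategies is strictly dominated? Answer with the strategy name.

Center holds the kicker's payoff strictly below Left in every row: 4 < 9, 1 < 2, 6 < 7.
So Left is strictly dominated for the keeper.

Left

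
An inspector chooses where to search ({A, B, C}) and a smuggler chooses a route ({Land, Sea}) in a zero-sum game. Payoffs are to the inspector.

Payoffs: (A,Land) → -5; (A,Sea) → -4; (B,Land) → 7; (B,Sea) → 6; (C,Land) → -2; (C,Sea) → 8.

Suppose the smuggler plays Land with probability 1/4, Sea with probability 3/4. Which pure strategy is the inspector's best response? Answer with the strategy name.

Expected payoff of A: (1/4)·(-5) + (3/4)·(-4) = -17/4.
Expected payoff of B: (1/4)·7 + (3/4)·6 = 25/4.
Expected payoff of C: (1/4)·(-2) + (3/4)·8 = 11/2.
The largest is 25/4, so the inspector's best response is B.

B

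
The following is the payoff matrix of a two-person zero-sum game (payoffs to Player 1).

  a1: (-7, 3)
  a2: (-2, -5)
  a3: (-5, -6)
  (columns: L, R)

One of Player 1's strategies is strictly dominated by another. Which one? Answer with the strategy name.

a3

a2 gives a strictly higher payoff than a3 against every column: -2 > -5, -5 > -6.
So a3 is strictly dominated and Player 1 never plays it.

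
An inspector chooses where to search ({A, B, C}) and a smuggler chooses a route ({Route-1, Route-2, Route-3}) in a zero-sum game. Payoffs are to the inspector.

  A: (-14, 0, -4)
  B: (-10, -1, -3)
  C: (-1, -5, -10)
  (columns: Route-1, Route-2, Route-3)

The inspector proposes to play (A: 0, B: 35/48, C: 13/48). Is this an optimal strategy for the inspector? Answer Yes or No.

Against Route-1 this mix gives (35/48)·(-10) + (13/48)·(-1) = -121/16.
Against Route-2 this mix gives (35/48)·(-1) + (13/48)·(-5) = -25/12.
Against Route-3 this mix gives (35/48)·(-3) + (13/48)·(-10) = -235/48.
The smuggler will play Route-1, holding the inspector to -121/16. Shifting weight toward the row that does better against Route-1 would raise this floor (the equalizing mix achieves -97/16 against both Route-1 and Route-3), so the proposed strategy is not optimal.

No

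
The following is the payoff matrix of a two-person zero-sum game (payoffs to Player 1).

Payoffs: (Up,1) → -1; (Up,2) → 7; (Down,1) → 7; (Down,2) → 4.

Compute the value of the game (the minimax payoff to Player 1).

Row minima: Up → -1, Down → 4; maximin = 4.
Column maxima: 1 → 7, 2 → 7; minimax = 7.
4 ≠ 7, so there is no saddle point; optimal play is mixed.
Let Player 1 play Up with probability p. Expected payoff against 1: (-1)p + 7(1−p) = −8p + 7; against 2: 7p + 4(1−p) = 3p + 4.
Setting these equal: −8p + 7 = 3p + 4 ⇒ −11p = -3 ⇒ p = 3/11, and the value is (-8)·(3/11) + 7 = 53/11.
For Player 2: with q = P(1), equating Up's and Down's payoffs gives −8q + 7 = 3q + 4 ⇒ q = 3/11.

53/11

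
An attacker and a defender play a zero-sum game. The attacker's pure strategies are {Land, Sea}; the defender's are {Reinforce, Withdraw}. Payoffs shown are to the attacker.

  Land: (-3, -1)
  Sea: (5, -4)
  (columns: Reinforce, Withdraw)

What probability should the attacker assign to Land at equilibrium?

9/11

Row minima: Land → -3, Sea → -4; maximin = -3.
Column maxima: Reinforce → 5, Withdraw → -1; minimax = -1.
-3 ≠ -1, so there is no saddle point; optimal play is mixed.
Let the attacker play Land with probability p. Expected payoff against Reinforce: (-3)p + 5(1−p) = −8p + 5; against Withdraw: (-1)p + (-4)(1−p) = 3p − 4.
Setting these equal: −8p + 5 = 3p − 4 ⇒ −11p = -9 ⇒ p = 9/11, and the value is (-8)·(9/11) + 5 = -17/11.
For the defender: with q = P(Reinforce), equating Land's and Sea's payoffs gives −2q − 1 = 9q − 4 ⇒ q = 3/11.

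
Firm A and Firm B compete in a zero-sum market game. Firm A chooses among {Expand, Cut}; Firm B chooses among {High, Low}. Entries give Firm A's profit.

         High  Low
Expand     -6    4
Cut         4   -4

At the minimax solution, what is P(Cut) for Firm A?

5/9

Row minima: Expand → -6, Cut → -4; maximin = -4.
Column maxima: High → 4, Low → 4; minimax = 4.
-4 ≠ 4, so there is no saddle point; optimal play is mixed.
Let Firm A play Expand with probability p. Expected payoff against High: (-6)p + 4(1−p) = −10p + 4; against Low: 4p + (-4)(1−p) = 8p − 4.
Setting these equal: −10p + 4 = 8p − 4 ⇒ −18p = -8 ⇒ p = 4/9, and the value is (-10)·(4/9) + 4 = -4/9.
For Firm B: with q = P(High), equating Expand's and Cut's payoffs gives −10q + 4 = 8q − 4 ⇒ q = 4/9.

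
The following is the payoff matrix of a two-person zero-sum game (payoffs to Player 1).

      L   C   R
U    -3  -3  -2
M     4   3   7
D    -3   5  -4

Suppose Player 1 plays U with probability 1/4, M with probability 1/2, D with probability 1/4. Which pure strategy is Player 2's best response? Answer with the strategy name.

If Player 2 plays L, Player 1's expected payoff is (1/4)·(-3) + (1/2)·4 + (1/4)·(-3) = 1/2.
If Player 2 plays C, Player 1's expected payoff is (1/4)·(-3) + (1/2)·3 + (1/4)·5 = 2.
If Player 2 plays R, Player 1's expected payoff is (1/4)·(-2) + (1/2)·7 + (1/4)·(-4) = 2.
Player 2 minimizes Player 1's payoff; the smallest is 1/2, so the best response is L.

L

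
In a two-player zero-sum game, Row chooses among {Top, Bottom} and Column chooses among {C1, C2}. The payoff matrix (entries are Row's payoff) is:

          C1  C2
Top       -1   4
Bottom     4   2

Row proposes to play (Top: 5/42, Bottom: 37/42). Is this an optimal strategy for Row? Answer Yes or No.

Against C1 this mix gives (5/42)·(-1) + (37/42)·4 = 143/42.
Against C2 this mix gives (5/42)·4 + (37/42)·2 = 47/21.
Column will play C2, holding Row to 47/21. Shifting weight toward the row that does better against C2 would raise this floor (the equalizing mix achieves 18/7 against both C2 and C1), so the proposed strategy is not optimal.

No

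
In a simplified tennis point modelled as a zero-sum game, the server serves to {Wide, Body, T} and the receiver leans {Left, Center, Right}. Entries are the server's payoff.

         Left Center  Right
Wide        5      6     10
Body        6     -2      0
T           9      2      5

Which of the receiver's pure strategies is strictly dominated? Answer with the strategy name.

Right

Center holds the server's payoff strictly below Right in every row: 6 < 10, -2 < 0, 2 < 5.
So Right is strictly dominated for the receiver.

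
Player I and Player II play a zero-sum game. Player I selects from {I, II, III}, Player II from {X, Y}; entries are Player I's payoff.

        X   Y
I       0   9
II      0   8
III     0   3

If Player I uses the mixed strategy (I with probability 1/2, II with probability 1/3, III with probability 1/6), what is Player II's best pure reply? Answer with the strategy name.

X

If Player II plays X, Player I's expected payoff is (1/2)·0 + (1/3)·0 + (1/6)·0 = 0.
If Player II plays Y, Player I's expected payoff is (1/2)·9 + (1/3)·8 + (1/6)·3 = 23/3.
Player II minimizes Player I's payoff; the smallest is 0, so the best response is X.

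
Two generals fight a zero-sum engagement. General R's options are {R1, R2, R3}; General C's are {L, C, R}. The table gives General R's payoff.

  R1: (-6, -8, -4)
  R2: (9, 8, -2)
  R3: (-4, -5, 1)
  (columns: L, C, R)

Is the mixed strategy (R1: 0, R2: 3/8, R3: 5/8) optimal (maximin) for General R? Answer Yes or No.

Against L this mix gives (3/8)·9 + (5/8)·(-4) = 7/8.
Against C this mix gives (3/8)·8 + (5/8)·(-5) = -1/8.
Against R this mix gives (3/8)·(-2) + (5/8)·1 = -1/8.
All of General C's active replies (C, R) yield -1/8, and no column does worse for General R. The mix makes General C indifferent and guarantees -1/8, so it is optimal.

Yes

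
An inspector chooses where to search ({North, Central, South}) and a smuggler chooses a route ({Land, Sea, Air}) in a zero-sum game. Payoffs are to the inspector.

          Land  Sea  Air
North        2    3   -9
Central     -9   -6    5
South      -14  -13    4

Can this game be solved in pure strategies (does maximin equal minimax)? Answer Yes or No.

Row minima: North → -9, Central → -9, South → -14; maximin = -9.
Column maxima: Land → 2, Sea → 3, Air → 5; minimax = 2.
-9 ≠ 2, so no pure-strategy equilibrium exists.

No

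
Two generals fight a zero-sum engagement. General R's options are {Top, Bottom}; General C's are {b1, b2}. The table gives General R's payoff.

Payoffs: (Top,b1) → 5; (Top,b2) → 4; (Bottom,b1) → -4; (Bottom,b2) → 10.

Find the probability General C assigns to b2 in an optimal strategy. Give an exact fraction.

3/5

Row minima: Top → 4, Bottom → -4; maximin = 4.
Column maxima: b1 → 5, b2 → 10; minimax = 5.
4 ≠ 5, so there is no saddle point; optimal play is mixed.
Let General R play Top with probability p. Expected payoff against b1: 5p + (-4)(1−p) = 9p − 4; against b2: 4p + 10(1−p) = −6p + 10.
Setting these equal: 9p − 4 = −6p + 10 ⇒ 15p = 14 ⇒ p = 14/15, and the value is (9)·(14/15) − 4 = 22/5.
For General C: with q = P(b1), equating Top's and Bottom's payoffs gives q + 4 = −14q + 10 ⇒ q = 2/5.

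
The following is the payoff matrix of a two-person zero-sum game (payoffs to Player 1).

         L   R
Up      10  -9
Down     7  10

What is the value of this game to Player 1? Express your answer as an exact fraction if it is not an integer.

163/22

Row minima: Up → -9, Down → 7; maximin = 7.
Column maxima: L → 10, R → 10; minimax = 10.
7 ≠ 10, so there is no saddle point; optimal play is mixed.
Let Player 1 play Up with probability p. Expected payoff against L: 10p + 7(1−p) = 3p + 7; against R: (-9)p + 10(1−p) = −19p + 10.
Setting these equal: 3p + 7 = −19p + 10 ⇒ 22p = 3 ⇒ p = 3/22, and the value is (3)·(3/22) + 7 = 163/22.
For Player 2: with q = P(L), equating Up's and Down's payoffs gives 19q − 9 = −3q + 10 ⇒ q = 19/22.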